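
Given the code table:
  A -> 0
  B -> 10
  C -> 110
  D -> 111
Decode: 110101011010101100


Decoding:
110 -> C
10 -> B
10 -> B
110 -> C
10 -> B
10 -> B
110 -> C
0 -> A


Result: CBBCBBCA


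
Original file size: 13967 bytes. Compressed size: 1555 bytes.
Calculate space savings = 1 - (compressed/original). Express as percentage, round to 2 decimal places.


ratio = compressed/original = 1555/13967 = 0.111334
savings = 1 - ratio = 1 - 0.111334 = 0.888666
as a percentage: 0.888666 * 100 = 88.87%

Space savings = 1 - 1555/13967 = 88.87%


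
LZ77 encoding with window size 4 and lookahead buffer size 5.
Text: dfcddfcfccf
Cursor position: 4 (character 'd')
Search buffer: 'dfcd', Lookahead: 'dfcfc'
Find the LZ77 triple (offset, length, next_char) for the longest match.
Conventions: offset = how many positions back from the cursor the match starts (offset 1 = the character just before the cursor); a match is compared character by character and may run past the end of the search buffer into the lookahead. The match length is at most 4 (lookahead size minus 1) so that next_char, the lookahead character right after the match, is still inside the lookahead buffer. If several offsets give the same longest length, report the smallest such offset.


Try each offset into the search buffer:
  offset=1 (pos 3, char 'd'): match length 1
  offset=2 (pos 2, char 'c'): match length 0
  offset=3 (pos 1, char 'f'): match length 0
  offset=4 (pos 0, char 'd'): match length 3
Longest match has length 3 at offset 4.
next_char = character at position 4 + 3 = 7 -> 'f'

Best match: offset=4, length=3 (matching 'dfc' starting at position 0)
LZ77 triple: (4, 3, 'f')


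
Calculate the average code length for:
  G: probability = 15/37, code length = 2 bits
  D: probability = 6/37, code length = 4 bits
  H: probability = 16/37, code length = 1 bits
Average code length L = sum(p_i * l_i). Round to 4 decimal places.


Weighted contributions p_i * l_i:
  G: (15/37) * 2 = 30/37
  D: (6/37) * 4 = 24/37
  H: (16/37) * 1 = 16/37
Sum = (30 + 24 + 16)/37 = 70/37

L = 70/37 = 1.8919 bits/symbol


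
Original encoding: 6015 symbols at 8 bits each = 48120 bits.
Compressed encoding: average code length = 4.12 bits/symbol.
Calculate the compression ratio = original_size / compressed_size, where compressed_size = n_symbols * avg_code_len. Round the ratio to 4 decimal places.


original_size = n_symbols * orig_bits = 6015 * 8 = 48120 bits
compressed_size = n_symbols * avg_code_len = 6015 * 4.12 = 24781.8 bits
ratio = original_size / compressed_size = 48120 / 24781.8 = 1.9417

Compression ratio = 1.9417


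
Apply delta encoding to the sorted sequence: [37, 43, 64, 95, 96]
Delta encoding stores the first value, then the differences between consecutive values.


First value: 37
Deltas:
  43 - 37 = 6
  64 - 43 = 21
  95 - 64 = 31
  96 - 95 = 1


Delta encoded: [37, 6, 21, 31, 1]


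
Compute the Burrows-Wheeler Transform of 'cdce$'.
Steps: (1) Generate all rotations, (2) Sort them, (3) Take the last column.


Rotations (sorted):
  0: $cdce -> last char: e
  1: cdce$ -> last char: $
  2: ce$cd -> last char: d
  3: dce$c -> last char: c
  4: e$cdc -> last char: c


BWT = e$dcc


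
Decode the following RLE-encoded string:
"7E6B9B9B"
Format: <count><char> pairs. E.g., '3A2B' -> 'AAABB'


Expanding each <count><char> pair:
  7E -> 'EEEEEEE'
  6B -> 'BBBBBB'
  9B -> 'BBBBBBBBB'
  9B -> 'BBBBBBBBB'

Decoded = EEEEEEEBBBBBBBBBBBBBBBBBBBBBBBB


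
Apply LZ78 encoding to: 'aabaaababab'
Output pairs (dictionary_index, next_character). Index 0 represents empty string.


LZ78 encoding steps:
Dictionary: {0: ''}
Step 1: w='' (idx 0), next='a' -> output (0, 'a'), add 'a' as idx 1
Step 2: w='a' (idx 1), next='b' -> output (1, 'b'), add 'ab' as idx 2
Step 3: w='a' (idx 1), next='a' -> output (1, 'a'), add 'aa' as idx 3
Step 4: w='ab' (idx 2), next='a' -> output (2, 'a'), add 'aba' as idx 4
Step 5: w='' (idx 0), next='b' -> output (0, 'b'), add 'b' as idx 5
Step 6: w='ab' (idx 2), end of input -> output (2, '')


Encoded: [(0, 'a'), (1, 'b'), (1, 'a'), (2, 'a'), (0, 'b'), (2, '')]


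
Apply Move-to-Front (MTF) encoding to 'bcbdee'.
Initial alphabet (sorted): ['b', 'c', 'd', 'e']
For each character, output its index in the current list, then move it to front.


MTF encoding:
'b': index 0 in ['b', 'c', 'd', 'e'] -> ['b', 'c', 'd', 'e']
'c': index 1 in ['b', 'c', 'd', 'e'] -> ['c', 'b', 'd', 'e']
'b': index 1 in ['c', 'b', 'd', 'e'] -> ['b', 'c', 'd', 'e']
'd': index 2 in ['b', 'c', 'd', 'e'] -> ['d', 'b', 'c', 'e']
'e': index 3 in ['d', 'b', 'c', 'e'] -> ['e', 'd', 'b', 'c']
'e': index 0 in ['e', 'd', 'b', 'c'] -> ['e', 'd', 'b', 'c']


Output: [0, 1, 1, 2, 3, 0]


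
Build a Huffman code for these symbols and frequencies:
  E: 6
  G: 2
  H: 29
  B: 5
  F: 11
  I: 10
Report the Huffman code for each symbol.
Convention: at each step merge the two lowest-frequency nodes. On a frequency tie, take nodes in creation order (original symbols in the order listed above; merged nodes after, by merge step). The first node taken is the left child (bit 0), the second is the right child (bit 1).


Huffman tree construction:
Step 1: Merge G(2) + B(5) = 7
Step 2: Merge E(6) + (G+B)(7) = 13
Step 3: Merge I(10) + F(11) = 21
Step 4: Merge (E+(G+B))(13) + (I+F)(21) = 34
Step 5: Merge H(29) + ((E+(G+B))+(I+F))(34) = 63
Read each symbol's code off the tree from the root (left child = 0, right child = 1).

Codes:
  E: 100 (length 3)
  G: 1010 (length 4)
  H: 0 (length 1)
  B: 1011 (length 4)
  F: 111 (length 3)
  I: 110 (length 3)
Average code length: 138/63 = 2.1905 bits/symbol


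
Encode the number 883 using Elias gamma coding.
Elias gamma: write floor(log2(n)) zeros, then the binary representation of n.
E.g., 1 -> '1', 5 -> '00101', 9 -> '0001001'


num_bits = floor(log2(883)) + 1 = 10
leading_zeros = num_bits - 1 = 9
binary(883) = 1101110011

Elias gamma(883) = '000000000' + '1101110011' = 0000000001101110011 (19 bits)


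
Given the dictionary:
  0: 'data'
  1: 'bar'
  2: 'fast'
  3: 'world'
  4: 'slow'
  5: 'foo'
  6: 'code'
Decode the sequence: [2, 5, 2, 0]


Look up each index in the dictionary:
  2 -> 'fast'
  5 -> 'foo'
  2 -> 'fast'
  0 -> 'data'

Decoded: "fast foo fast data"


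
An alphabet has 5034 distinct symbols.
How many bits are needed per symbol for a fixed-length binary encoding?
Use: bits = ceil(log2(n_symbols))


log2(5034) = 12.2975
Bracket: 2^12 = 4096 < 5034 <= 2^13 = 8192
So ceil(log2(5034)) = 13

bits = ceil(log2(5034)) = ceil(12.2975) = 13 bits


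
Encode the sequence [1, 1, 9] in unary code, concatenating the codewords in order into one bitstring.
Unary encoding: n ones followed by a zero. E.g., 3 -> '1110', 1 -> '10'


Encode each number as n ones followed by a terminating 0:
  1 -> 10 (2 bits)
  1 -> 10 (2 bits)
  9 -> 1111111110 (10 bits)
Total length = 2 + 2 + 10 = 14 bits.

Unary([1, 1, 9]) = 10101111111110 (14 bits)


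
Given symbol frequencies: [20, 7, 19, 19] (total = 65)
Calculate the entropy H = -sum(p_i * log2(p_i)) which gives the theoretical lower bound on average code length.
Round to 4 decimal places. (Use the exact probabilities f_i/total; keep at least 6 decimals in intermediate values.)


Per-symbol terms -p_i * log2(p_i) with p_i = f_i/65:
  p = 20/65 = 0.307692: log2(p) = -1.700440, -p*log2(p) = 0.523212
  p = 7/65 = 0.107692: log2(p) = -3.215013, -p*log2(p) = 0.346232
  p = 19/65 = 0.292308: log2(p) = -1.774440, -p*log2(p) = 0.518683
  p = 19/65 = 0.292308: log2(p) = -1.774440, -p*log2(p) = 0.518683
H = 0.523212 + 0.346232 + 0.518683 + 0.518683 = 1.906810

H = 1.9068 bits/symbol


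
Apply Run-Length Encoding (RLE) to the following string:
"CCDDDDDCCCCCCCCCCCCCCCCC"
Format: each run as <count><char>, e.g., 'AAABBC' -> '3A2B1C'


Scanning runs left to right:
  i=0: run of 'C' x 2 -> '2C'
  i=2: run of 'D' x 5 -> '5D'
  i=7: run of 'C' x 17 -> '17C'

RLE = 2C5D17C


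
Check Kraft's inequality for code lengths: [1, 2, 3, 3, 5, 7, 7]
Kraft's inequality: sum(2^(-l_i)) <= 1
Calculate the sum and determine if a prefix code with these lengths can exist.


Sum = 2^(-1) + 2^(-2) + 2^(-3) + 2^(-3) + 2^(-5) + 2^(-7) + 2^(-7)
    = 0.5 + 0.25 + 0.125 + 0.125 + 0.03125 + 0.0078125 + 0.0078125
    = 134/128 = 1.046875
Since 1.046875 > 1, Kraft's inequality is NOT satisfied.
A prefix code with these lengths CANNOT exist.

Kraft sum = 1.046875. Not satisfied.


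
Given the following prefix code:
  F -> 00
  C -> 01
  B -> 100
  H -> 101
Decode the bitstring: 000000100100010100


Decoding step by step:
Bits 00 -> F
Bits 00 -> F
Bits 00 -> F
Bits 100 -> B
Bits 100 -> B
Bits 01 -> C
Bits 01 -> C
Bits 00 -> F


Decoded message: FFFBBCCF


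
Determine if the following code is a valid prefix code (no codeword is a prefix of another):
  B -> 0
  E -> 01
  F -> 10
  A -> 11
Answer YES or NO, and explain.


Checking each pair (does one codeword prefix another?):
  B='0' vs E='01': prefix -- VIOLATION

NO -- this is NOT a valid prefix code. B (0) is a prefix of E (01).


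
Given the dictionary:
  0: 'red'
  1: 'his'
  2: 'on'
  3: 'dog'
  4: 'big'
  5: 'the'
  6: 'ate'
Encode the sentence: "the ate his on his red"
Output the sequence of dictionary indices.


Look up each word in the dictionary:
  'the' -> 5
  'ate' -> 6
  'his' -> 1
  'on' -> 2
  'his' -> 1
  'red' -> 0

Encoded: [5, 6, 1, 2, 1, 0]


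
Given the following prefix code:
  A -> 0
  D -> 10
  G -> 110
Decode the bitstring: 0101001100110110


Decoding step by step:
Bits 0 -> A
Bits 10 -> D
Bits 10 -> D
Bits 0 -> A
Bits 110 -> G
Bits 0 -> A
Bits 110 -> G
Bits 110 -> G


Decoded message: ADDAGAGG


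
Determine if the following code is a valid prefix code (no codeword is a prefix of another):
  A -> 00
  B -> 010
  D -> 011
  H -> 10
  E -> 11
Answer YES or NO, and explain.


Checking each pair (does one codeword prefix another?):
  A='00' vs B='010': no prefix
  A='00' vs D='011': no prefix
  A='00' vs H='10': no prefix
  A='00' vs E='11': no prefix
  B='010' vs A='00': no prefix
  B='010' vs D='011': no prefix
  B='010' vs H='10': no prefix
  B='010' vs E='11': no prefix
  D='011' vs A='00': no prefix
  D='011' vs B='010': no prefix
  D='011' vs H='10': no prefix
  D='011' vs E='11': no prefix
  H='10' vs A='00': no prefix
  H='10' vs B='010': no prefix
  H='10' vs D='011': no prefix
  H='10' vs E='11': no prefix
  E='11' vs A='00': no prefix
  E='11' vs B='010': no prefix
  E='11' vs D='011': no prefix
  E='11' vs H='10': no prefix
No violation found over all pairs.

YES -- this is a valid prefix code. No codeword is a prefix of any other codeword.


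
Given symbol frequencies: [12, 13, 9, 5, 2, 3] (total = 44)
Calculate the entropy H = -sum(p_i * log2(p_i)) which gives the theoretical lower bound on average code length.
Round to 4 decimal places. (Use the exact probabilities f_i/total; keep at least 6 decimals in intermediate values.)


Per-symbol terms -p_i * log2(p_i) with p_i = f_i/44:
  p = 12/44 = 0.272727: log2(p) = -1.874469, -p*log2(p) = 0.511219
  p = 13/44 = 0.295455: log2(p) = -1.758992, -p*log2(p) = 0.519702
  p = 9/44 = 0.204545: log2(p) = -2.289507, -p*log2(p) = 0.468308
  p = 5/44 = 0.113636: log2(p) = -3.137504, -p*log2(p) = 0.356534
  p = 2/44 = 0.045455: log2(p) = -4.459432, -p*log2(p) = 0.202701
  p = 3/44 = 0.068182: log2(p) = -3.874469, -p*log2(p) = 0.264168
H = 0.511219 + 0.519702 + 0.468308 + 0.356534 + 0.202701 + 0.264168 = 2.322632

H = 2.3226 bits/symbol


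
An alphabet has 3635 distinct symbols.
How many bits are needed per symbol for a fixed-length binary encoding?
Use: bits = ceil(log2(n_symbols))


log2(3635) = 11.8277
Bracket: 2^11 = 2048 < 3635 <= 2^12 = 4096
So ceil(log2(3635)) = 12

bits = ceil(log2(3635)) = ceil(11.8277) = 12 bits


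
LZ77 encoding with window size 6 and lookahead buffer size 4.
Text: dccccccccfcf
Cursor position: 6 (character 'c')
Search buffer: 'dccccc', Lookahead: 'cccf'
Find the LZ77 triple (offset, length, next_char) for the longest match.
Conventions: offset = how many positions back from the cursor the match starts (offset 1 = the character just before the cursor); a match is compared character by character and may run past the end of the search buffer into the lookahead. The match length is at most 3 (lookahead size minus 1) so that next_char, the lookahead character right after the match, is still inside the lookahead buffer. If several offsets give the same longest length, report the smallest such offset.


Try each offset into the search buffer:
  offset=1 (pos 5, char 'c'): match length 3
  offset=2 (pos 4, char 'c'): match length 3
  offset=3 (pos 3, char 'c'): match length 3
  offset=4 (pos 2, char 'c'): match length 3
  offset=5 (pos 1, char 'c'): match length 3
  offset=6 (pos 0, char 'd'): match length 0
Longest match has length 3, found at offsets 1, 2, 3, 4, 5; take the smallest, offset 1.
next_char = character at position 6 + 3 = 9 -> 'f'

Best match: offset=1, length=3 (matching 'ccc' starting at position 5)
LZ77 triple: (1, 3, 'f')


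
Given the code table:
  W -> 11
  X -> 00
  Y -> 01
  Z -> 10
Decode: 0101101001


Decoding:
01 -> Y
01 -> Y
10 -> Z
10 -> Z
01 -> Y


Result: YYZZY


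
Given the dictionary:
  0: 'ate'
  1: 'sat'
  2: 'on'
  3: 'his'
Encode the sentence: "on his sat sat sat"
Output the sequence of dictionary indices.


Look up each word in the dictionary:
  'on' -> 2
  'his' -> 3
  'sat' -> 1
  'sat' -> 1
  'sat' -> 1

Encoded: [2, 3, 1, 1, 1]


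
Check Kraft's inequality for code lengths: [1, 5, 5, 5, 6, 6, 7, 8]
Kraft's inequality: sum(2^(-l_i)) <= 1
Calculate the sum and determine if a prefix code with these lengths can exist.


Sum = 2^(-1) + 2^(-5) + 2^(-5) + 2^(-5) + 2^(-6) + 2^(-6) + 2^(-7) + 2^(-8)
    = 0.5 + 0.03125 + 0.03125 + 0.03125 + 0.015625 + 0.015625 + 0.0078125 + 0.00390625
    = 163/256 = 0.63671875
Since 0.63671875 <= 1, Kraft's inequality IS satisfied.
A prefix code with these lengths CAN exist.

Kraft sum = 0.63671875. Satisfied.


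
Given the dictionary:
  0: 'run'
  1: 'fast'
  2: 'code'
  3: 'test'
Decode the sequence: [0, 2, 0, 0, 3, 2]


Look up each index in the dictionary:
  0 -> 'run'
  2 -> 'code'
  0 -> 'run'
  0 -> 'run'
  3 -> 'test'
  2 -> 'code'

Decoded: "run code run run test code"


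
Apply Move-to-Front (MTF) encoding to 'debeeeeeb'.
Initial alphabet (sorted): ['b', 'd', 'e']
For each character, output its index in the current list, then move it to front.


MTF encoding:
'd': index 1 in ['b', 'd', 'e'] -> ['d', 'b', 'e']
'e': index 2 in ['d', 'b', 'e'] -> ['e', 'd', 'b']
'b': index 2 in ['e', 'd', 'b'] -> ['b', 'e', 'd']
'e': index 1 in ['b', 'e', 'd'] -> ['e', 'b', 'd']
'e': index 0 in ['e', 'b', 'd'] -> ['e', 'b', 'd']
'e': index 0 in ['e', 'b', 'd'] -> ['e', 'b', 'd']
'e': index 0 in ['e', 'b', 'd'] -> ['e', 'b', 'd']
'e': index 0 in ['e', 'b', 'd'] -> ['e', 'b', 'd']
'b': index 1 in ['e', 'b', 'd'] -> ['b', 'e', 'd']


Output: [1, 2, 2, 1, 0, 0, 0, 0, 1]


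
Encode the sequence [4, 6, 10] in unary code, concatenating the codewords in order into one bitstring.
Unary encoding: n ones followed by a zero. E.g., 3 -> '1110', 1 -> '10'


Encode each number as n ones followed by a terminating 0:
  4 -> 11110 (5 bits)
  6 -> 1111110 (7 bits)
  10 -> 11111111110 (11 bits)
Total length = 5 + 7 + 11 = 23 bits.

Unary([4, 6, 10]) = 11110111111011111111110 (23 bits)


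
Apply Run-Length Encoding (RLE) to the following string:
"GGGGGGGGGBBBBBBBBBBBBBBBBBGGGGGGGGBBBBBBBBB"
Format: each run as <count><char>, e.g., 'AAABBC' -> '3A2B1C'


Scanning runs left to right:
  i=0: run of 'G' x 9 -> '9G'
  i=9: run of 'B' x 17 -> '17B'
  i=26: run of 'G' x 8 -> '8G'
  i=34: run of 'B' x 9 -> '9B'

RLE = 9G17B8G9B


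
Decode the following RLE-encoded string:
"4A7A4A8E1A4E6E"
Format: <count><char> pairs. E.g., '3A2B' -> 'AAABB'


Expanding each <count><char> pair:
  4A -> 'AAAA'
  7A -> 'AAAAAAA'
  4A -> 'AAAA'
  8E -> 'EEEEEEEE'
  1A -> 'A'
  4E -> 'EEEE'
  6E -> 'EEEEEE'

Decoded = AAAAAAAAAAAAAAAEEEEEEEEAEEEEEEEEEE


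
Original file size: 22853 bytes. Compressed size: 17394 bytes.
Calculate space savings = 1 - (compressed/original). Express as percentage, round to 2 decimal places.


ratio = compressed/original = 17394/22853 = 0.761125
savings = 1 - ratio = 1 - 0.761125 = 0.238875
as a percentage: 0.238875 * 100 = 23.89%

Space savings = 1 - 17394/22853 = 23.89%


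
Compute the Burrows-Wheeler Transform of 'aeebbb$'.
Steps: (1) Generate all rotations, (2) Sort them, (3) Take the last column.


Rotations (sorted):
  0: $aeebbb -> last char: b
  1: aeebbb$ -> last char: $
  2: b$aeebb -> last char: b
  3: bb$aeeb -> last char: b
  4: bbb$aee -> last char: e
  5: ebbb$ae -> last char: e
  6: eebbb$a -> last char: a


BWT = b$bbeea


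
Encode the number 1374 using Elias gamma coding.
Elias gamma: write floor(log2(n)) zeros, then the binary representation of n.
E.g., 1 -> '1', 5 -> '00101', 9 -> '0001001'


num_bits = floor(log2(1374)) + 1 = 11
leading_zeros = num_bits - 1 = 10
binary(1374) = 10101011110

Elias gamma(1374) = '0000000000' + '10101011110' = 000000000010101011110 (21 bits)


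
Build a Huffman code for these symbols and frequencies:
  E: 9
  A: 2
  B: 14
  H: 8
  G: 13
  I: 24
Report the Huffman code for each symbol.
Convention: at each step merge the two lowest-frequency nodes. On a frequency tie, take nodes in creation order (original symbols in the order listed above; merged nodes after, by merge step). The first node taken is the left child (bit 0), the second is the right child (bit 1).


Huffman tree construction:
Step 1: Merge A(2) + H(8) = 10
Step 2: Merge E(9) + (A+H)(10) = 19
Step 3: Merge G(13) + B(14) = 27
Step 4: Merge (E+(A+H))(19) + I(24) = 43
Step 5: Merge (G+B)(27) + ((E+(A+H))+I)(43) = 70
Read each symbol's code off the tree from the root (left child = 0, right child = 1).

Codes:
  E: 100 (length 3)
  A: 1010 (length 4)
  B: 01 (length 2)
  H: 1011 (length 4)
  G: 00 (length 2)
  I: 11 (length 2)
Average code length: 169/70 = 2.4143 bits/symbol


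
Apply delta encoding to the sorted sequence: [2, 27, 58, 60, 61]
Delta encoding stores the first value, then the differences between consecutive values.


First value: 2
Deltas:
  27 - 2 = 25
  58 - 27 = 31
  60 - 58 = 2
  61 - 60 = 1


Delta encoded: [2, 25, 31, 2, 1]


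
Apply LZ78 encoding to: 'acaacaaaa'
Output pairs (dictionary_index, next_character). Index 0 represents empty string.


LZ78 encoding steps:
Dictionary: {0: ''}
Step 1: w='' (idx 0), next='a' -> output (0, 'a'), add 'a' as idx 1
Step 2: w='' (idx 0), next='c' -> output (0, 'c'), add 'c' as idx 2
Step 3: w='a' (idx 1), next='a' -> output (1, 'a'), add 'aa' as idx 3
Step 4: w='c' (idx 2), next='a' -> output (2, 'a'), add 'ca' as idx 4
Step 5: w='aa' (idx 3), next='a' -> output (3, 'a'), add 'aaa' as idx 5


Encoded: [(0, 'a'), (0, 'c'), (1, 'a'), (2, 'a'), (3, 'a')]


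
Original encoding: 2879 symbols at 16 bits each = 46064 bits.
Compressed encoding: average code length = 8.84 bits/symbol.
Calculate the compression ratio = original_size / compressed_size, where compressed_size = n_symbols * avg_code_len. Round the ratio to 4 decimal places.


original_size = n_symbols * orig_bits = 2879 * 16 = 46064 bits
compressed_size = n_symbols * avg_code_len = 2879 * 8.84 = 25450.36 bits
ratio = original_size / compressed_size = 46064 / 25450.36 = 1.81

Compression ratio = 1.81


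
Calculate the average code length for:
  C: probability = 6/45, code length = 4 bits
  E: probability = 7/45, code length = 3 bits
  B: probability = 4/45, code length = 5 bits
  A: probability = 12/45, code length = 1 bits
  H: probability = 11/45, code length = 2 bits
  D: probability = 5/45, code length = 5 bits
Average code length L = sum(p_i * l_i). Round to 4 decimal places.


Weighted contributions p_i * l_i:
  C: (6/45) * 4 = 24/45
  E: (7/45) * 3 = 21/45
  B: (4/45) * 5 = 20/45
  A: (12/45) * 1 = 12/45
  H: (11/45) * 2 = 22/45
  D: (5/45) * 5 = 25/45
Sum = (24 + 21 + 20 + 12 + 22 + 25)/45 = 124/45

L = 124/45 = 2.7556 bits/symbol


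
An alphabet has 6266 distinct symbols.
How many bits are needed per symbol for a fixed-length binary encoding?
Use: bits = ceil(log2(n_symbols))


log2(6266) = 12.6133
Bracket: 2^12 = 4096 < 6266 <= 2^13 = 8192
So ceil(log2(6266)) = 13

bits = ceil(log2(6266)) = ceil(12.6133) = 13 bits


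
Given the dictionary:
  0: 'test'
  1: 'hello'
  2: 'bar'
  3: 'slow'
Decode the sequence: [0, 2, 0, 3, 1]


Look up each index in the dictionary:
  0 -> 'test'
  2 -> 'bar'
  0 -> 'test'
  3 -> 'slow'
  1 -> 'hello'

Decoded: "test bar test slow hello"


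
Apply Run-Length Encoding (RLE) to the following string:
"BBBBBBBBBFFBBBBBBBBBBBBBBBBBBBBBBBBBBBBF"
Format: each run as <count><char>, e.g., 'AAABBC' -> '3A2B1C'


Scanning runs left to right:
  i=0: run of 'B' x 9 -> '9B'
  i=9: run of 'F' x 2 -> '2F'
  i=11: run of 'B' x 28 -> '28B'
  i=39: run of 'F' x 1 -> '1F'

RLE = 9B2F28B1F


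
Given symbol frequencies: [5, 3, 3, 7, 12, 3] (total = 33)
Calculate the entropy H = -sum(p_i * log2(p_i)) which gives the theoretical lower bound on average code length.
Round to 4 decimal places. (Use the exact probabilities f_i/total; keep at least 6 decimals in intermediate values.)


Per-symbol terms -p_i * log2(p_i) with p_i = f_i/33:
  p = 5/33 = 0.151515: log2(p) = -2.722466, -p*log2(p) = 0.412495
  p = 3/33 = 0.090909: log2(p) = -3.459432, -p*log2(p) = 0.314494
  p = 3/33 = 0.090909: log2(p) = -3.459432, -p*log2(p) = 0.314494
  p = 7/33 = 0.212121: log2(p) = -2.237039, -p*log2(p) = 0.474523
  p = 12/33 = 0.363636: log2(p) = -1.459432, -p*log2(p) = 0.530702
  p = 3/33 = 0.090909: log2(p) = -3.459432, -p*log2(p) = 0.314494
H = 0.412495 + 0.314494 + 0.314494 + 0.474523 + 0.530702 + 0.314494 = 2.361202

H = 2.3612 bits/symbol


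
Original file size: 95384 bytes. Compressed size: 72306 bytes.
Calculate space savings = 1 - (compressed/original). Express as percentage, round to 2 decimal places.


ratio = compressed/original = 72306/95384 = 0.758052
savings = 1 - ratio = 1 - 0.758052 = 0.241948
as a percentage: 0.241948 * 100 = 24.19%

Space savings = 1 - 72306/95384 = 24.19%


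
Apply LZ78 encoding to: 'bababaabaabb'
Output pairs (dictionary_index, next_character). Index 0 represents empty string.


LZ78 encoding steps:
Dictionary: {0: ''}
Step 1: w='' (idx 0), next='b' -> output (0, 'b'), add 'b' as idx 1
Step 2: w='' (idx 0), next='a' -> output (0, 'a'), add 'a' as idx 2
Step 3: w='b' (idx 1), next='a' -> output (1, 'a'), add 'ba' as idx 3
Step 4: w='ba' (idx 3), next='a' -> output (3, 'a'), add 'baa' as idx 4
Step 5: w='baa' (idx 4), next='b' -> output (4, 'b'), add 'baab' as idx 5
Step 6: w='b' (idx 1), end of input -> output (1, '')


Encoded: [(0, 'b'), (0, 'a'), (1, 'a'), (3, 'a'), (4, 'b'), (1, '')]


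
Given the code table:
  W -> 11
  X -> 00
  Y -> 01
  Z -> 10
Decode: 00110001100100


Decoding:
00 -> X
11 -> W
00 -> X
01 -> Y
10 -> Z
01 -> Y
00 -> X


Result: XWXYZYX


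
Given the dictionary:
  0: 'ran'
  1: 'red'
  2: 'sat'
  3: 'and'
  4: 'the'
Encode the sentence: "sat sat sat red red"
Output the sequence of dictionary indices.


Look up each word in the dictionary:
  'sat' -> 2
  'sat' -> 2
  'sat' -> 2
  'red' -> 1
  'red' -> 1

Encoded: [2, 2, 2, 1, 1]


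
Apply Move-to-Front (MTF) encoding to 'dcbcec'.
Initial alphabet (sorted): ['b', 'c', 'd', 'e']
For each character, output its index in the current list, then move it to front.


MTF encoding:
'd': index 2 in ['b', 'c', 'd', 'e'] -> ['d', 'b', 'c', 'e']
'c': index 2 in ['d', 'b', 'c', 'e'] -> ['c', 'd', 'b', 'e']
'b': index 2 in ['c', 'd', 'b', 'e'] -> ['b', 'c', 'd', 'e']
'c': index 1 in ['b', 'c', 'd', 'e'] -> ['c', 'b', 'd', 'e']
'e': index 3 in ['c', 'b', 'd', 'e'] -> ['e', 'c', 'b', 'd']
'c': index 1 in ['e', 'c', 'b', 'd'] -> ['c', 'e', 'b', 'd']


Output: [2, 2, 2, 1, 3, 1]


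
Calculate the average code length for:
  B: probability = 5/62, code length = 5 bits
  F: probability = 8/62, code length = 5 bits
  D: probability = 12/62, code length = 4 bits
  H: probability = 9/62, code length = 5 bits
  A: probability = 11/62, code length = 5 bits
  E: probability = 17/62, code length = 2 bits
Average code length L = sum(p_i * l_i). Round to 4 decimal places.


Weighted contributions p_i * l_i:
  B: (5/62) * 5 = 25/62
  F: (8/62) * 5 = 40/62
  D: (12/62) * 4 = 48/62
  H: (9/62) * 5 = 45/62
  A: (11/62) * 5 = 55/62
  E: (17/62) * 2 = 34/62
Sum = (25 + 40 + 48 + 45 + 55 + 34)/62 = 247/62

L = 247/62 = 3.9839 bits/symbol


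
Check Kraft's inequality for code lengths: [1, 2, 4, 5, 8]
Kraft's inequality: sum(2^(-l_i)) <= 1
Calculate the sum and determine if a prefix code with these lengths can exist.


Sum = 2^(-1) + 2^(-2) + 2^(-4) + 2^(-5) + 2^(-8)
    = 0.5 + 0.25 + 0.0625 + 0.03125 + 0.00390625
    = 217/256 = 0.84765625
Since 0.84765625 <= 1, Kraft's inequality IS satisfied.
A prefix code with these lengths CAN exist.

Kraft sum = 0.84765625. Satisfied.


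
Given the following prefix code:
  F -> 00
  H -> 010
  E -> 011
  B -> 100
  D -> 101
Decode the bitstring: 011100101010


Decoding step by step:
Bits 011 -> E
Bits 100 -> B
Bits 101 -> D
Bits 010 -> H


Decoded message: EBDH


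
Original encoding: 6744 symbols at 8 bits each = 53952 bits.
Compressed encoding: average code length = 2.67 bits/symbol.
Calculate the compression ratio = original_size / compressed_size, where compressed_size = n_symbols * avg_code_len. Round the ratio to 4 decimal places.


original_size = n_symbols * orig_bits = 6744 * 8 = 53952 bits
compressed_size = n_symbols * avg_code_len = 6744 * 2.67 = 18006.48 bits
ratio = original_size / compressed_size = 53952 / 18006.48 = 2.9963

Compression ratio = 2.9963


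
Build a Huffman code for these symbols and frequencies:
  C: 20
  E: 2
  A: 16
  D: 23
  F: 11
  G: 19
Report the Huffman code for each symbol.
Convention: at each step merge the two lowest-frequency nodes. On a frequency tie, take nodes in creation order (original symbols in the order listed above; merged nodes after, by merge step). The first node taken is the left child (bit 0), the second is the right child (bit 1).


Huffman tree construction:
Step 1: Merge E(2) + F(11) = 13
Step 2: Merge (E+F)(13) + A(16) = 29
Step 3: Merge G(19) + C(20) = 39
Step 4: Merge D(23) + ((E+F)+A)(29) = 52
Step 5: Merge (G+C)(39) + (D+((E+F)+A))(52) = 91
Read each symbol's code off the tree from the root (left child = 0, right child = 1).

Codes:
  C: 01 (length 2)
  E: 1100 (length 4)
  A: 111 (length 3)
  D: 10 (length 2)
  F: 1101 (length 4)
  G: 00 (length 2)
Average code length: 224/91 = 2.4615 bits/symbol


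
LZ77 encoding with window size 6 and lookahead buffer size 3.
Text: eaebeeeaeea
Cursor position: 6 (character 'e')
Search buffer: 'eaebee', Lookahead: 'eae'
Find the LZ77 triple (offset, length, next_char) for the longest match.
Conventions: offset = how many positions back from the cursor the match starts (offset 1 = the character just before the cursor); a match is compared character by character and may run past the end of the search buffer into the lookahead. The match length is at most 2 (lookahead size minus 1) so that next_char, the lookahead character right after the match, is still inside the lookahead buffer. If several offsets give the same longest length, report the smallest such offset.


Try each offset into the search buffer:
  offset=1 (pos 5, char 'e'): match length 1
  offset=2 (pos 4, char 'e'): match length 1
  offset=3 (pos 3, char 'b'): match length 0
  offset=4 (pos 2, char 'e'): match length 1
  offset=5 (pos 1, char 'a'): match length 0
  offset=6 (pos 0, char 'e'): match length 2
Longest match has length 2 at offset 6.
next_char = character at position 6 + 2 = 8 -> 'e'

Best match: offset=6, length=2 (matching 'ea' starting at position 0)
LZ77 triple: (6, 2, 'e')


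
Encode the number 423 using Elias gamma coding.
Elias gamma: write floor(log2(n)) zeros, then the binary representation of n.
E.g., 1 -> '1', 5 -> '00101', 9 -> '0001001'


num_bits = floor(log2(423)) + 1 = 9
leading_zeros = num_bits - 1 = 8
binary(423) = 110100111

Elias gamma(423) = '00000000' + '110100111' = 00000000110100111 (17 bits)


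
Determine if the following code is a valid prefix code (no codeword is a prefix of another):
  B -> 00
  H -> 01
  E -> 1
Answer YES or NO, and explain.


Checking each pair (does one codeword prefix another?):
  B='00' vs H='01': no prefix
  B='00' vs E='1': no prefix
  H='01' vs B='00': no prefix
  H='01' vs E='1': no prefix
  E='1' vs B='00': no prefix
  E='1' vs H='01': no prefix
No violation found over all pairs.

YES -- this is a valid prefix code. No codeword is a prefix of any other codeword.


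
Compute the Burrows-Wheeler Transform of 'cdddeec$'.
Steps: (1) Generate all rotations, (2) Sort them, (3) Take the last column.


Rotations (sorted):
  0: $cdddeec -> last char: c
  1: c$cdddee -> last char: e
  2: cdddeec$ -> last char: $
  3: dddeec$c -> last char: c
  4: ddeec$cd -> last char: d
  5: deec$cdd -> last char: d
  6: ec$cddde -> last char: e
  7: eec$cddd -> last char: d


BWT = ce$cdded


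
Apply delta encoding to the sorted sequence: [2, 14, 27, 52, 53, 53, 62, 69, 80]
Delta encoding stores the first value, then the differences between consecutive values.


First value: 2
Deltas:
  14 - 2 = 12
  27 - 14 = 13
  52 - 27 = 25
  53 - 52 = 1
  53 - 53 = 0
  62 - 53 = 9
  69 - 62 = 7
  80 - 69 = 11


Delta encoded: [2, 12, 13, 25, 1, 0, 9, 7, 11]


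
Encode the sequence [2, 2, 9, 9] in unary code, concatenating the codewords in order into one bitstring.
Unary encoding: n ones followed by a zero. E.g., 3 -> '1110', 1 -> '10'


Encode each number as n ones followed by a terminating 0:
  2 -> 110 (3 bits)
  2 -> 110 (3 bits)
  9 -> 1111111110 (10 bits)
  9 -> 1111111110 (10 bits)
Total length = 3 + 3 + 10 + 10 = 26 bits.

Unary([2, 2, 9, 9]) = 11011011111111101111111110 (26 bits)


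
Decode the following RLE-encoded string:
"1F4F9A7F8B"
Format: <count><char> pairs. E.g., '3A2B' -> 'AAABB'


Expanding each <count><char> pair:
  1F -> 'F'
  4F -> 'FFFF'
  9A -> 'AAAAAAAAA'
  7F -> 'FFFFFFF'
  8B -> 'BBBBBBBB'

Decoded = FFFFFAAAAAAAAAFFFFFFFBBBBBBBB


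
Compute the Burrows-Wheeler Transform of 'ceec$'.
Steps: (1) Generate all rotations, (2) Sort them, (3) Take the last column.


Rotations (sorted):
  0: $ceec -> last char: c
  1: c$cee -> last char: e
  2: ceec$ -> last char: $
  3: ec$ce -> last char: e
  4: eec$c -> last char: c


BWT = ce$ec


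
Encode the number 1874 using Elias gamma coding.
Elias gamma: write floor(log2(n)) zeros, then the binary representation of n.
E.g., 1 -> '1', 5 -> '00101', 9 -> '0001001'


num_bits = floor(log2(1874)) + 1 = 11
leading_zeros = num_bits - 1 = 10
binary(1874) = 11101010010

Elias gamma(1874) = '0000000000' + '11101010010' = 000000000011101010010 (21 bits)


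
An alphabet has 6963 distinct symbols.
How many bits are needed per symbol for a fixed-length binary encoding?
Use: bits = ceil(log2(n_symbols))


log2(6963) = 12.7655
Bracket: 2^12 = 4096 < 6963 <= 2^13 = 8192
So ceil(log2(6963)) = 13

bits = ceil(log2(6963)) = ceil(12.7655) = 13 bits


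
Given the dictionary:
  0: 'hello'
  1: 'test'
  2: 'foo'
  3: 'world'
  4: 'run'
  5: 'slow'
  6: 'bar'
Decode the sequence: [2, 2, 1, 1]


Look up each index in the dictionary:
  2 -> 'foo'
  2 -> 'foo'
  1 -> 'test'
  1 -> 'test'

Decoded: "foo foo test test"


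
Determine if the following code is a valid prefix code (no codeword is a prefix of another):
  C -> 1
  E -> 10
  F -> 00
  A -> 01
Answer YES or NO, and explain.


Checking each pair (does one codeword prefix another?):
  C='1' vs E='10': prefix -- VIOLATION

NO -- this is NOT a valid prefix code. C (1) is a prefix of E (10).


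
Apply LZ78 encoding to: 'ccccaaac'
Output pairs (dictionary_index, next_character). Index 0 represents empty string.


LZ78 encoding steps:
Dictionary: {0: ''}
Step 1: w='' (idx 0), next='c' -> output (0, 'c'), add 'c' as idx 1
Step 2: w='c' (idx 1), next='c' -> output (1, 'c'), add 'cc' as idx 2
Step 3: w='c' (idx 1), next='a' -> output (1, 'a'), add 'ca' as idx 3
Step 4: w='' (idx 0), next='a' -> output (0, 'a'), add 'a' as idx 4
Step 5: w='a' (idx 4), next='c' -> output (4, 'c'), add 'ac' as idx 5


Encoded: [(0, 'c'), (1, 'c'), (1, 'a'), (0, 'a'), (4, 'c')]


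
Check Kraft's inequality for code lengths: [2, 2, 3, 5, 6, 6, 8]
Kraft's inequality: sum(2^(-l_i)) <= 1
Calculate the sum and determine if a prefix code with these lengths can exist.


Sum = 2^(-2) + 2^(-2) + 2^(-3) + 2^(-5) + 2^(-6) + 2^(-6) + 2^(-8)
    = 0.25 + 0.25 + 0.125 + 0.03125 + 0.015625 + 0.015625 + 0.00390625
    = 177/256 = 0.69140625
Since 0.69140625 <= 1, Kraft's inequality IS satisfied.
A prefix code with these lengths CAN exist.

Kraft sum = 0.69140625. Satisfied.


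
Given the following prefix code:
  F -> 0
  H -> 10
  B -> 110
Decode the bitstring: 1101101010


Decoding step by step:
Bits 110 -> B
Bits 110 -> B
Bits 10 -> H
Bits 10 -> H


Decoded message: BBHH


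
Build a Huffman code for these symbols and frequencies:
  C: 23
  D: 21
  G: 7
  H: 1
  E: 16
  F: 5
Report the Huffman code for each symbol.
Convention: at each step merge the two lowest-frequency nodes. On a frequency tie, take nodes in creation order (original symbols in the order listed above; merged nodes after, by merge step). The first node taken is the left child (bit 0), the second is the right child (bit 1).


Huffman tree construction:
Step 1: Merge H(1) + F(5) = 6
Step 2: Merge (H+F)(6) + G(7) = 13
Step 3: Merge ((H+F)+G)(13) + E(16) = 29
Step 4: Merge D(21) + C(23) = 44
Step 5: Merge (((H+F)+G)+E)(29) + (D+C)(44) = 73
Read each symbol's code off the tree from the root (left child = 0, right child = 1).

Codes:
  C: 11 (length 2)
  D: 10 (length 2)
  G: 001 (length 3)
  H: 0000 (length 4)
  E: 01 (length 2)
  F: 0001 (length 4)
Average code length: 165/73 = 2.2603 bits/symbol


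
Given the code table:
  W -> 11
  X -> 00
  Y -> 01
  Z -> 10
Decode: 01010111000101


Decoding:
01 -> Y
01 -> Y
01 -> Y
11 -> W
00 -> X
01 -> Y
01 -> Y


Result: YYYWXYY


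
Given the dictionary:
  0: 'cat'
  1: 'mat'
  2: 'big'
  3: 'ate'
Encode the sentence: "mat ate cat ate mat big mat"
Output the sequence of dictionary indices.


Look up each word in the dictionary:
  'mat' -> 1
  'ate' -> 3
  'cat' -> 0
  'ate' -> 3
  'mat' -> 1
  'big' -> 2
  'mat' -> 1

Encoded: [1, 3, 0, 3, 1, 2, 1]


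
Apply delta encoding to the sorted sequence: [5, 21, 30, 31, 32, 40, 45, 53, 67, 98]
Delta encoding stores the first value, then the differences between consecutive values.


First value: 5
Deltas:
  21 - 5 = 16
  30 - 21 = 9
  31 - 30 = 1
  32 - 31 = 1
  40 - 32 = 8
  45 - 40 = 5
  53 - 45 = 8
  67 - 53 = 14
  98 - 67 = 31


Delta encoded: [5, 16, 9, 1, 1, 8, 5, 8, 14, 31]


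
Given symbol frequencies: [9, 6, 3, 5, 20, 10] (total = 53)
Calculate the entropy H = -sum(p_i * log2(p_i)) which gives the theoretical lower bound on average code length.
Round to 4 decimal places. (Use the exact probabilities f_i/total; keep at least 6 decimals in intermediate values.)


Per-symbol terms -p_i * log2(p_i) with p_i = f_i/53:
  p = 9/53 = 0.169811: log2(p) = -2.557995, -p*log2(p) = 0.434377
  p = 6/53 = 0.113208: log2(p) = -3.142958, -p*log2(p) = 0.355807
  p = 3/53 = 0.056604: log2(p) = -4.142958, -p*log2(p) = 0.234507
  p = 5/53 = 0.094340: log2(p) = -3.405992, -p*log2(p) = 0.321320
  p = 20/53 = 0.377358: log2(p) = -1.405992, -p*log2(p) = 0.530563
  p = 10/53 = 0.188679: log2(p) = -2.405992, -p*log2(p) = 0.453961
H = 0.434377 + 0.355807 + 0.234507 + 0.321320 + 0.530563 + 0.453961 = 2.330535

H = 2.3305 bits/symbol


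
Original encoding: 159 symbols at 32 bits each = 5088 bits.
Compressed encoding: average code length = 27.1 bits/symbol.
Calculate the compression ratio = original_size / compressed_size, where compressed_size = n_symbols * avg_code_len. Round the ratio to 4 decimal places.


original_size = n_symbols * orig_bits = 159 * 32 = 5088 bits
compressed_size = n_symbols * avg_code_len = 159 * 27.1 = 4308.9 bits
ratio = original_size / compressed_size = 5088 / 4308.9 = 1.1808

Compression ratio = 1.1808


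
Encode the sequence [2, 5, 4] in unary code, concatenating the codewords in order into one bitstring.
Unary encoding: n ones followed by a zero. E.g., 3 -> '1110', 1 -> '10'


Encode each number as n ones followed by a terminating 0:
  2 -> 110 (3 bits)
  5 -> 111110 (6 bits)
  4 -> 11110 (5 bits)
Total length = 3 + 6 + 5 = 14 bits.

Unary([2, 5, 4]) = 11011111011110 (14 bits)


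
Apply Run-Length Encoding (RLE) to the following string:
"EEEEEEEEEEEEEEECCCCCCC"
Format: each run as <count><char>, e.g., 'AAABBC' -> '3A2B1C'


Scanning runs left to right:
  i=0: run of 'E' x 15 -> '15E'
  i=15: run of 'C' x 7 -> '7C'

RLE = 15E7C


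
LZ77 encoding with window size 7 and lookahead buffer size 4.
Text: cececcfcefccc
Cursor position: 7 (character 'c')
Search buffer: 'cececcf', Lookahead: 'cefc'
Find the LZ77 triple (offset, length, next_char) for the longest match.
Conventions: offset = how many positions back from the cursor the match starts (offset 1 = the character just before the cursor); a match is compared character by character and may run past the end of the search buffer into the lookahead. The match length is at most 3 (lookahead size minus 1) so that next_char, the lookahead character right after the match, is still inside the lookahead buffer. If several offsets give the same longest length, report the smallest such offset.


Try each offset into the search buffer:
  offset=1 (pos 6, char 'f'): match length 0
  offset=2 (pos 5, char 'c'): match length 1
  offset=3 (pos 4, char 'c'): match length 1
  offset=4 (pos 3, char 'e'): match length 0
  offset=5 (pos 2, char 'c'): match length 2
  offset=6 (pos 1, char 'e'): match length 0
  offset=7 (pos 0, char 'c'): match length 2
Longest match has length 2, found at offsets 5, 7; take the smallest, offset 5.
next_char = character at position 7 + 2 = 9 -> 'f'

Best match: offset=5, length=2 (matching 'ce' starting at position 2)
LZ77 triple: (5, 2, 'f')


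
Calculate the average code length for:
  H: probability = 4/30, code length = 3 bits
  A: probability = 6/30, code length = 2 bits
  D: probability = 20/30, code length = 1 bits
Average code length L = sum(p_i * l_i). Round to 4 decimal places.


Weighted contributions p_i * l_i:
  H: (4/30) * 3 = 12/30
  A: (6/30) * 2 = 12/30
  D: (20/30) * 1 = 20/30
Sum = (12 + 12 + 20)/30 = 44/30

L = 44/30 = 1.4667 bits/symbol


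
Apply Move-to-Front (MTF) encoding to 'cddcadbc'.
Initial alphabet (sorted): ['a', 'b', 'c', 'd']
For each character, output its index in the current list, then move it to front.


MTF encoding:
'c': index 2 in ['a', 'b', 'c', 'd'] -> ['c', 'a', 'b', 'd']
'd': index 3 in ['c', 'a', 'b', 'd'] -> ['d', 'c', 'a', 'b']
'd': index 0 in ['d', 'c', 'a', 'b'] -> ['d', 'c', 'a', 'b']
'c': index 1 in ['d', 'c', 'a', 'b'] -> ['c', 'd', 'a', 'b']
'a': index 2 in ['c', 'd', 'a', 'b'] -> ['a', 'c', 'd', 'b']
'd': index 2 in ['a', 'c', 'd', 'b'] -> ['d', 'a', 'c', 'b']
'b': index 3 in ['d', 'a', 'c', 'b'] -> ['b', 'd', 'a', 'c']
'c': index 3 in ['b', 'd', 'a', 'c'] -> ['c', 'b', 'd', 'a']


Output: [2, 3, 0, 1, 2, 2, 3, 3]


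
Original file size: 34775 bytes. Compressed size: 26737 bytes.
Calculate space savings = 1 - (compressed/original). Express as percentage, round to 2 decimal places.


ratio = compressed/original = 26737/34775 = 0.768857
savings = 1 - ratio = 1 - 0.768857 = 0.231143
as a percentage: 0.231143 * 100 = 23.11%

Space savings = 1 - 26737/34775 = 23.11%


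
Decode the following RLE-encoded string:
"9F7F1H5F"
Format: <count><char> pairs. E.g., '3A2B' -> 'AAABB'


Expanding each <count><char> pair:
  9F -> 'FFFFFFFFF'
  7F -> 'FFFFFFF'
  1H -> 'H'
  5F -> 'FFFFF'

Decoded = FFFFFFFFFFFFFFFFHFFFFF


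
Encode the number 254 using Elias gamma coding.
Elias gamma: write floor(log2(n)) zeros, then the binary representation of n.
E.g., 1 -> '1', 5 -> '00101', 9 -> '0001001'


num_bits = floor(log2(254)) + 1 = 8
leading_zeros = num_bits - 1 = 7
binary(254) = 11111110

Elias gamma(254) = '0000000' + '11111110' = 000000011111110 (15 bits)
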